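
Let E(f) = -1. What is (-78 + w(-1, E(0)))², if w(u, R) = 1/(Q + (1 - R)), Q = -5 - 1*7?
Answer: 609961/100 ≈ 6099.6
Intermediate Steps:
Q = -12 (Q = -5 - 7 = -12)
w(u, R) = 1/(-11 - R) (w(u, R) = 1/(-12 + (1 - R)) = 1/(-11 - R))
(-78 + w(-1, E(0)))² = (-78 - 1/(11 - 1))² = (-78 - 1/10)² = (-78 - 1*⅒)² = (-78 - ⅒)² = (-781/10)² = 609961/100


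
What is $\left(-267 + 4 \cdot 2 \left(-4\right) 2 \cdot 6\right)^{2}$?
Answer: $423801$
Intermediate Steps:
$\left(-267 + 4 \cdot 2 \left(-4\right) 2 \cdot 6\right)^{2} = \left(-267 + 4 \left(\left(-8\right) 2\right) 6\right)^{2} = \left(-267 + 4 \left(-16\right) 6\right)^{2} = \left(-267 - 384\right)^{2} = \left(-651\right)^{2} = 423801$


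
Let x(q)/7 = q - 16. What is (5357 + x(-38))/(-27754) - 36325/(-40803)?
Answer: 805005913/1132446462 ≈ 0.71086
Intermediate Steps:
x(q) = -112 + 7*q (x(q) = 7*(q - 16) = 7*(-16 + q) = -112 + 7*q)
(5357 + x(-38))/(-27754) - 36325/(-40803) = (5357 + (-112 + 7*(-38)))/(-27754) - 36325/(-40803) = (5357 + (-112 - 266))*(-1/27754) - 36325*(-1/40803) = (5357 - 378)*(-1/27754) + 36325/40803 = 4979*(-1/27754) + 36325/40803 = -4979/27754 + 36325/40803 = 805005913/1132446462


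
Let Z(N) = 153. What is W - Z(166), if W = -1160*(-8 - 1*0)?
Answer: 9127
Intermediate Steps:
W = 9280 (W = -1160*(-8 + 0) = -1160*(-8) = 9280)
W - Z(166) = 9280 - 1*153 = 9280 - 153 = 9127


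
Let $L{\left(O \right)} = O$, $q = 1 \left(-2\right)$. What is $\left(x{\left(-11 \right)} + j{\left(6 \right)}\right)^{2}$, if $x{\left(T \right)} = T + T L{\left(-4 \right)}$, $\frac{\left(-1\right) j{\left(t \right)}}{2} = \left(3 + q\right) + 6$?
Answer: $361$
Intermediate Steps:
$q = -2$
$j{\left(t \right)} = -14$ ($j{\left(t \right)} = - 2 \left(\left(3 - 2\right) + 6\right) = - 2 \left(1 + 6\right) = \left(-2\right) 7 = -14$)
$x{\left(T \right)} = - 3 T$ ($x{\left(T \right)} = T + T \left(-4\right) = T - 4 T = - 3 T$)
$\left(x{\left(-11 \right)} + j{\left(6 \right)}\right)^{2} = \left(\left(-3\right) \left(-11\right) - 14\right)^{2} = \left(33 - 14\right)^{2} = 19^{2} = 361$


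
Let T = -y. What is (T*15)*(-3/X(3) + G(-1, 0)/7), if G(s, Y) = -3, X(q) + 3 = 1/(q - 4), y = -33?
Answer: 4455/28 ≈ 159.11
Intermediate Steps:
X(q) = -3 + 1/(-4 + q) (X(q) = -3 + 1/(q - 4) = -3 + 1/(-4 + q))
T = 33 (T = -1*(-33) = 33)
(T*15)*(-3/X(3) + G(-1, 0)/7) = (33*15)*(-3*(-4 + 3)/(13 - 3*3) - 3/7) = 495*(-3*(-1/(13 - 9)) - 3*⅐) = 495*(-3/((-1*4)) - 3/7) = 495*(-3/(-4) - 3/7) = 495*(-3*(-¼) - 3/7) = 495*(¾ - 3/7) = 495*(9/28) = 4455/28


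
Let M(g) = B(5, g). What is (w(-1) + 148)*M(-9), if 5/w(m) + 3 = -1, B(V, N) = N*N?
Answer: 47547/4 ≈ 11887.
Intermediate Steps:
B(V, N) = N²
w(m) = -5/4 (w(m) = 5/(-3 - 1) = 5/(-4) = 5*(-¼) = -5/4)
M(g) = g²
(w(-1) + 148)*M(-9) = (-5/4 + 148)*(-9)² = (587/4)*81 = 47547/4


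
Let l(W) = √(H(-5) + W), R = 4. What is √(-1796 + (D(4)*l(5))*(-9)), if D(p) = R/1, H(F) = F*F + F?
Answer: 2*I*√494 ≈ 44.452*I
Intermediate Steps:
H(F) = F + F² (H(F) = F² + F = F + F²)
D(p) = 4 (D(p) = 4/1 = 4*1 = 4)
l(W) = √(20 + W) (l(W) = √(-5*(1 - 5) + W) = √(-5*(-4) + W) = √(20 + W))
√(-1796 + (D(4)*l(5))*(-9)) = √(-1796 + (4*√(20 + 5))*(-9)) = √(-1796 + (4*√25)*(-9)) = √(-1796 + (4*5)*(-9)) = √(-1796 + 20*(-9)) = √(-1796 - 180) = √(-1976) = 2*I*√494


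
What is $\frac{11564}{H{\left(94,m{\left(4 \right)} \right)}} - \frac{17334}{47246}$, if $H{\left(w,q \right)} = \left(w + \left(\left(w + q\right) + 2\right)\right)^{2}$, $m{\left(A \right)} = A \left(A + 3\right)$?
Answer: $- \frac{34678534}{280664863} \approx -0.12356$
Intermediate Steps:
$m{\left(A \right)} = A \left(3 + A\right)$
$H{\left(w,q \right)} = \left(2 + q + 2 w\right)^{2}$ ($H{\left(w,q \right)} = \left(w + \left(\left(q + w\right) + 2\right)\right)^{2} = \left(w + \left(2 + q + w\right)\right)^{2} = \left(2 + q + 2 w\right)^{2}$)
$\frac{11564}{H{\left(94,m{\left(4 \right)} \right)}} - \frac{17334}{47246} = \frac{11564}{\left(2 + 4 \left(3 + 4\right) + 2 \cdot 94\right)^{2}} - \frac{17334}{47246} = \frac{11564}{\left(2 + 4 \cdot 7 + 188\right)^{2}} - \frac{8667}{23623} = \frac{11564}{\left(2 + 28 + 188\right)^{2}} - \frac{8667}{23623} = \frac{11564}{218^{2}} - \frac{8667}{23623} = \frac{11564}{47524} - \frac{8667}{23623} = 11564 \cdot \frac{1}{47524} - \frac{8667}{23623} = \frac{2891}{11881} - \frac{8667}{23623} = - \frac{34678534}{280664863}$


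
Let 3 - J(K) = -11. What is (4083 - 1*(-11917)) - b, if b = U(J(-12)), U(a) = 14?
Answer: 15986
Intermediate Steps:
J(K) = 14 (J(K) = 3 - 1*(-11) = 3 + 11 = 14)
b = 14
(4083 - 1*(-11917)) - b = (4083 - 1*(-11917)) - 1*14 = (4083 + 11917) - 14 = 16000 - 14 = 15986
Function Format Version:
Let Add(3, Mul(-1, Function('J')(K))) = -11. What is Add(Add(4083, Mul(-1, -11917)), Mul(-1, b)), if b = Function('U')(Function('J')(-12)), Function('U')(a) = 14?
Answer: 15986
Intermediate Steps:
Function('J')(K) = 14 (Function('J')(K) = Add(3, Mul(-1, -11)) = Add(3, 11) = 14)
b = 14
Add(Add(4083, Mul(-1, -11917)), Mul(-1, b)) = Add(Add(4083, Mul(-1, -11917)), Mul(-1, 14)) = Add(Add(4083, 11917), -14) = Add(16000, -14) = 15986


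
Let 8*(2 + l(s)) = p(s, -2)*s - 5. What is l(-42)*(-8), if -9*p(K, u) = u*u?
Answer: 7/3 ≈ 2.3333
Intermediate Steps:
p(K, u) = -u²/9 (p(K, u) = -u*u/9 = -u²/9)
l(s) = -21/8 - s/18 (l(s) = -2 + ((-⅑*(-2)²)*s - 5)/8 = -2 + ((-⅑*4)*s - 5)/8 = -2 + (-4*s/9 - 5)/8 = -2 + (-5 - 4*s/9)/8 = -2 + (-5/8 - s/18) = -21/8 - s/18)
l(-42)*(-8) = (-21/8 - 1/18*(-42))*(-8) = (-21/8 + 7/3)*(-8) = -7/24*(-8) = 7/3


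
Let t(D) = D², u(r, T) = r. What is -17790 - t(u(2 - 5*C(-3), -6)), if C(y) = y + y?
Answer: -18814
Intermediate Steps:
C(y) = 2*y
-17790 - t(u(2 - 5*C(-3), -6)) = -17790 - (2 - 10*(-3))² = -17790 - (2 - 5*(-6))² = -17790 - (2 + 30)² = -17790 - 1*32² = -17790 - 1*1024 = -17790 - 1024 = -18814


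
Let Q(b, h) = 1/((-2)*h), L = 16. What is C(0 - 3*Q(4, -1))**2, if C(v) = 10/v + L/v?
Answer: 2704/9 ≈ 300.44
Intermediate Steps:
Q(b, h) = -1/(2*h)
C(v) = 26/v (C(v) = 10/v + 16/v = 26/v)
C(0 - 3*Q(4, -1))**2 = (26/(0 - (-3)/(2*(-1))))**2 = (26/(0 - (-3)*(-1)/2))**2 = (26/(0 - 3*1/2))**2 = (26/(0 - 3/2))**2 = (26/(-3/2))**2 = (26*(-2/3))**2 = (-52/3)**2 = 2704/9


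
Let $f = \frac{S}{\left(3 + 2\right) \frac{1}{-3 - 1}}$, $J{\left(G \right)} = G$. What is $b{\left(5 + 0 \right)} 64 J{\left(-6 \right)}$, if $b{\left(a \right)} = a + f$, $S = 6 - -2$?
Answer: $\frac{2688}{5} \approx 537.6$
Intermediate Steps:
$S = 8$ ($S = 6 + 2 = 8$)
$f = - \frac{32}{5}$ ($f = \frac{8}{\left(3 + 2\right) \frac{1}{-3 - 1}} = \frac{8}{5 \frac{1}{-4}} = \frac{8}{5 \left(- \frac{1}{4}\right)} = \frac{8}{- \frac{5}{4}} = 8 \left(- \frac{4}{5}\right) = - \frac{32}{5} \approx -6.4$)
$b{\left(a \right)} = - \frac{32}{5} + a$ ($b{\left(a \right)} = a - \frac{32}{5} = - \frac{32}{5} + a$)
$b{\left(5 + 0 \right)} 64 J{\left(-6 \right)} = \left(- \frac{32}{5} + \left(5 + 0\right)\right) 64 \left(-6\right) = \left(- \frac{32}{5} + 5\right) 64 \left(-6\right) = \left(- \frac{7}{5}\right) 64 \left(-6\right) = \left(- \frac{448}{5}\right) \left(-6\right) = \frac{2688}{5}$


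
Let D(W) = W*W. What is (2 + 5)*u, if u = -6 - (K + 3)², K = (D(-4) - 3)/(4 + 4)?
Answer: -12271/64 ≈ -191.73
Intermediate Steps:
D(W) = W²
K = 13/8 (K = ((-4)² - 3)/(4 + 4) = (16 - 3)/8 = 13*(⅛) = 13/8 ≈ 1.6250)
u = -1753/64 (u = -6 - (13/8 + 3)² = -6 - (37/8)² = -6 - 1*1369/64 = -6 - 1369/64 = -1753/64 ≈ -27.391)
(2 + 5)*u = (2 + 5)*(-1753/64) = 7*(-1753/64) = -12271/64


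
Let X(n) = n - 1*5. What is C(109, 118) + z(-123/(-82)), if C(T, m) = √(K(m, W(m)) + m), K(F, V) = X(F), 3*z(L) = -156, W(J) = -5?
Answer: -52 + √231 ≈ -36.801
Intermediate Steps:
X(n) = -5 + n (X(n) = n - 5 = -5 + n)
z(L) = -52 (z(L) = (⅓)*(-156) = -52)
K(F, V) = -5 + F
C(T, m) = √(-5 + 2*m) (C(T, m) = √((-5 + m) + m) = √(-5 + 2*m))
C(109, 118) + z(-123/(-82)) = √(-5 + 2*118) - 52 = √(-5 + 236) - 52 = √231 - 52 = -52 + √231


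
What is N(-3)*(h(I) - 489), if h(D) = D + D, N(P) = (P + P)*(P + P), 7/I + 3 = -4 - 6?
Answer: -229356/13 ≈ -17643.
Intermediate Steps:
I = -7/13 (I = 7/(-3 + (-4 - 6)) = 7/(-3 - 10) = 7/(-13) = 7*(-1/13) = -7/13 ≈ -0.53846)
N(P) = 4*P² (N(P) = (2*P)*(2*P) = 4*P²)
h(D) = 2*D
N(-3)*(h(I) - 489) = (4*(-3)²)*(2*(-7/13) - 489) = (4*9)*(-14/13 - 489) = 36*(-6371/13) = -229356/13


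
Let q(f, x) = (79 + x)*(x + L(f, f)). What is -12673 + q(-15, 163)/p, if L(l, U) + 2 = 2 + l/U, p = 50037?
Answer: -634079213/50037 ≈ -12672.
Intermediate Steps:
L(l, U) = l/U (L(l, U) = -2 + (2 + l/U) = l/U)
q(f, x) = (1 + x)*(79 + x) (q(f, x) = (79 + x)*(x + f/f) = (79 + x)*(x + 1) = (79 + x)*(1 + x) = (1 + x)*(79 + x))
-12673 + q(-15, 163)/p = -12673 + (79 + 163² + 80*163)/50037 = -12673 + (79 + 26569 + 13040)*(1/50037) = -12673 + 39688*(1/50037) = -12673 + 39688/50037 = -634079213/50037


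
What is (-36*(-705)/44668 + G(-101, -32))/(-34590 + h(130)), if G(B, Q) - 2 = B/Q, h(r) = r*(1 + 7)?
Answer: -409119/2397778240 ≈ -0.00017062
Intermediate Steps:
h(r) = 8*r (h(r) = r*8 = 8*r)
G(B, Q) = 2 + B/Q
(-36*(-705)/44668 + G(-101, -32))/(-34590 + h(130)) = (-36*(-705)/44668 + (2 - 101/(-32)))/(-34590 + 8*130) = (25380*(1/44668) + (2 - 101*(-1/32)))/(-34590 + 1040) = (6345/11167 + (2 + 101/32))/(-33550) = (6345/11167 + 165/32)*(-1/33550) = (2045595/357344)*(-1/33550) = -409119/2397778240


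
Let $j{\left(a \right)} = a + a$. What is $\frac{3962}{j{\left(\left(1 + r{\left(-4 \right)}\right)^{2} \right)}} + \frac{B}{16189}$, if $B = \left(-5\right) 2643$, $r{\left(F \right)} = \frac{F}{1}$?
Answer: $\frac{31951474}{145701} \approx 219.29$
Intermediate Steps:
$r{\left(F \right)} = F$ ($r{\left(F \right)} = F 1 = F$)
$j{\left(a \right)} = 2 a$
$B = -13215$
$\frac{3962}{j{\left(\left(1 + r{\left(-4 \right)}\right)^{2} \right)}} + \frac{B}{16189} = \frac{3962}{2 \left(1 - 4\right)^{2}} - \frac{13215}{16189} = \frac{3962}{2 \left(-3\right)^{2}} - \frac{13215}{16189} = \frac{3962}{2 \cdot 9} - \frac{13215}{16189} = \frac{3962}{18} - \frac{13215}{16189} = 3962 \cdot \frac{1}{18} - \frac{13215}{16189} = \frac{1981}{9} - \frac{13215}{16189} = \frac{31951474}{145701}$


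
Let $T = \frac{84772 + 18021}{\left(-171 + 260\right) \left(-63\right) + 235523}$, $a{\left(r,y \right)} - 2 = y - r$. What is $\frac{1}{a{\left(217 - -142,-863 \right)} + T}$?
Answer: $- \frac{229916}{280394727} \approx -0.00081997$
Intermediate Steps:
$a{\left(r,y \right)} = 2 + y - r$ ($a{\left(r,y \right)} = 2 - \left(r - y\right) = 2 + y - r$)
$T = \frac{102793}{229916}$ ($T = \frac{102793}{89 \left(-63\right) + 235523} = \frac{102793}{-5607 + 235523} = \frac{102793}{229916} \approx 0.44709$)
$\frac{1}{a{\left(217 - -142,-863 \right)} + T} = \frac{1}{\left(2 - 863 - \left(217 - -142\right)\right) + \frac{102793}{229916}} = \frac{1}{\left(2 - 863 - \left(217 + 142\right)\right) + \frac{102793}{229916}} = \frac{1}{\left(2 - 863 - 359\right) + \frac{102793}{229916}} = \frac{1}{-1220 + \frac{102793}{229916}} = \frac{1}{- \frac{280394727}{229916}} = - \frac{229916}{280394727}$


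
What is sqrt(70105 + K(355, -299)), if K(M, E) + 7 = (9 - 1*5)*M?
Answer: sqrt(71518) ≈ 267.43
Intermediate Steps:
K(M, E) = -7 + 4*M (K(M, E) = -7 + (9 - 1*5)*M = -7 + (9 - 5)*M = -7 + 4*M)
sqrt(70105 + K(355, -299)) = sqrt(70105 + (-7 + 4*355)) = sqrt(70105 + (-7 + 1420)) = sqrt(70105 + 1413) = sqrt(71518)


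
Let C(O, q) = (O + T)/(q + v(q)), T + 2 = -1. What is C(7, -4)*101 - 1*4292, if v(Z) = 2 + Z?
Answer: -13078/3 ≈ -4359.3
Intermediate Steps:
T = -3 (T = -2 - 1 = -3)
C(O, q) = (-3 + O)/(2 + 2*q) (C(O, q) = (O - 3)/(q + (2 + q)) = (-3 + O)/(2 + 2*q))
C(7, -4)*101 - 1*4292 = ((-3 + 7)/(2*(1 - 4)))*101 - 1*4292 = ((½)*4/(-3))*101 - 4292 = ((½)*(-⅓)*4)*101 - 4292 = -⅔*101 - 4292 = -202/3 - 4292 = -13078/3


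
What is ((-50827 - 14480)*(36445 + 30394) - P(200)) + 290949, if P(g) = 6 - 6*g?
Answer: -4364762430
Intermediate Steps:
((-50827 - 14480)*(36445 + 30394) - P(200)) + 290949 = ((-50827 - 14480)*(36445 + 30394) - (6 - 6*200)) + 290949 = (-65307*66839 - (6 - 1200)) + 290949 = (-4365054573 - 1*(-1194)) + 290949 = (-4365054573 + 1194) + 290949 = -4365053379 + 290949 = -4364762430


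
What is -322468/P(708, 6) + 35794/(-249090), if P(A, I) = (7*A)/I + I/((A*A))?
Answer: -671302105430821/1718903956605 ≈ -390.54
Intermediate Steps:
P(A, I) = I/A**2 + 7*A/I (P(A, I) = 7*A/I + I/(A**2) = 7*A/I + I/A**2 = I/A**2 + 7*A/I)
-322468/P(708, 6) + 35794/(-249090) = -322468/(6/708**2 + 7*708/6) + 35794/(-249090) = -322468/(6*(1/501264) + 7*708*(1/6)) + 35794*(-1/249090) = -322468/(1/83544 + 826) - 17897/124545 = -322468/69007345/83544 - 17897/124545 = -322468*83544/69007345 - 17897/124545 = -26940266592/69007345 - 17897/124545 = -671302105430821/1718903956605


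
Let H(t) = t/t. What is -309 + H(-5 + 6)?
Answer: -308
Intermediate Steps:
H(t) = 1
-309 + H(-5 + 6) = -309 + 1 = -308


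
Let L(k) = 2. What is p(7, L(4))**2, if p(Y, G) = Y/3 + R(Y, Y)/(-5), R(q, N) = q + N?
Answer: 49/225 ≈ 0.21778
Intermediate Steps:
R(q, N) = N + q
p(Y, G) = -Y/15 (p(Y, G) = Y/3 + (Y + Y)/(-5) = Y*(1/3) + (2*Y)*(-1/5) = Y/3 - 2*Y/5 = -Y/15)
p(7, L(4))**2 = (-1/15*7)**2 = (-7/15)**2 = 49/225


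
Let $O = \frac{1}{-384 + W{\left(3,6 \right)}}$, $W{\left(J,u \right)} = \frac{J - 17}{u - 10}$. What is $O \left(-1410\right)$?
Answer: $\frac{2820}{761} \approx 3.7057$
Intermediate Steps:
$W{\left(J,u \right)} = \frac{-17 + J}{-10 + u}$
$O = - \frac{2}{761}$ ($O = \frac{1}{-384 + \frac{-17 + 3}{-10 + 6}} = \frac{1}{-384 + \frac{1}{-4} \left(-14\right)} = \frac{1}{-384 - - \frac{7}{2}} = \frac{1}{-384 + \frac{7}{2}} = \frac{1}{- \frac{761}{2}} = - \frac{2}{761} \approx -0.0026281$)
$O \left(-1410\right) = \left(- \frac{2}{761}\right) \left(-1410\right) = \frac{2820}{761}$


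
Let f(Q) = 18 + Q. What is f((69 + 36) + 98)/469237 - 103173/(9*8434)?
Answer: -16131937925/11872634574 ≈ -1.3587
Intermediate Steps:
f((69 + 36) + 98)/469237 - 103173/(9*8434) = (18 + ((69 + 36) + 98))/469237 - 103173/(9*8434) = (18 + (105 + 98))*(1/469237) - 103173/75906 = (18 + 203)*(1/469237) - 103173*1/75906 = 221*(1/469237) - 34391/25302 = 221/469237 - 34391/25302 = -16131937925/11872634574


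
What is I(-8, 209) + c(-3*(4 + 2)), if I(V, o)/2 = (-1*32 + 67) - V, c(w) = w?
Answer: 68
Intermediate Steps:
I(V, o) = 70 - 2*V (I(V, o) = 2*((-1*32 + 67) - V) = 2*((-32 + 67) - V) = 2*(35 - V) = 70 - 2*V)
I(-8, 209) + c(-3*(4 + 2)) = (70 - 2*(-8)) - 3*(4 + 2) = (70 + 16) - 3*6 = 86 - 18 = 68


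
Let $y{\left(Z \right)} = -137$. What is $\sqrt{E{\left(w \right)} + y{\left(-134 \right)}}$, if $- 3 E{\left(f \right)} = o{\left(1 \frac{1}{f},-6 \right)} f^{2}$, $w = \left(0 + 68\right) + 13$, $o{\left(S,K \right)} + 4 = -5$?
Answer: $\sqrt{19546} \approx 139.81$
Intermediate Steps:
$o{\left(S,K \right)} = -9$ ($o{\left(S,K \right)} = -4 - 5 = -9$)
$w = 81$ ($w = 68 + 13 = 81$)
$E{\left(f \right)} = 3 f^{2}$ ($E{\left(f \right)} = - \frac{\left(-9\right) f^{2}}{3} = 3 f^{2}$)
$\sqrt{E{\left(w \right)} + y{\left(-134 \right)}} = \sqrt{3 \cdot 81^{2} - 137} = \sqrt{3 \cdot 6561 - 137} = \sqrt{19683 - 137} = \sqrt{19546}$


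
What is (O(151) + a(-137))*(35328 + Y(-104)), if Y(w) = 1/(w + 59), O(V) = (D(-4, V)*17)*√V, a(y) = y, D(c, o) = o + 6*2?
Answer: -217796983/45 + 4405222189*√151/45 ≈ 1.1981e+9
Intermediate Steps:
D(c, o) = 12 + o (D(c, o) = o + 12 = 12 + o)
O(V) = √V*(204 + 17*V) (O(V) = ((12 + V)*17)*√V = (204 + 17*V)*√V = √V*(204 + 17*V))
Y(w) = 1/(59 + w)
(O(151) + a(-137))*(35328 + Y(-104)) = (17*√151*(12 + 151) - 137)*(35328 + 1/(59 - 104)) = (17*√151*163 - 137)*(35328 + 1/(-45)) = (2771*√151 - 137)*(35328 - 1/45) = (-137 + 2771*√151)*(1589759/45) = -217796983/45 + 4405222189*√151/45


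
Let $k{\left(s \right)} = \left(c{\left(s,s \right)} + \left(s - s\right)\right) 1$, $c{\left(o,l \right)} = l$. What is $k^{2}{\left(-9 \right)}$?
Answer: $81$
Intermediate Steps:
$k{\left(s \right)} = s$ ($k{\left(s \right)} = \left(s + \left(s - s\right)\right) 1 = \left(s + 0\right) 1 = s 1 = s$)
$k^{2}{\left(-9 \right)} = \left(-9\right)^{2} = 81$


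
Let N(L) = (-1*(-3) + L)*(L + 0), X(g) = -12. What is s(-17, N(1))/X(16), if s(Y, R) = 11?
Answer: -11/12 ≈ -0.91667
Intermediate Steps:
N(L) = L*(3 + L) (N(L) = (3 + L)*L = L*(3 + L))
s(-17, N(1))/X(16) = 11/(-12) = 11*(-1/12) = -11/12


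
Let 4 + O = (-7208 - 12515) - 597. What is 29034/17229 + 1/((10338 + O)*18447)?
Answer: 1782801233333/1057928034306 ≈ 1.6852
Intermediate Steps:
O = -20324 (O = -4 + ((-7208 - 12515) - 597) = -4 + (-19723 - 597) = -4 - 20320 = -20324)
29034/17229 + 1/((10338 + O)*18447) = 29034/17229 + 1/((10338 - 20324)*18447) = 29034*(1/17229) + (1/18447)/(-9986) = 9678/5743 - 1/9986*1/18447 = 9678/5743 - 1/184211742 = 1782801233333/1057928034306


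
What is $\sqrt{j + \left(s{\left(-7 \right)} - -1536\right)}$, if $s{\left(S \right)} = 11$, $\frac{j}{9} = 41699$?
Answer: $\sqrt{376838} \approx 613.87$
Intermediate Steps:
$j = 375291$ ($j = 9 \cdot 41699 = 375291$)
$\sqrt{j + \left(s{\left(-7 \right)} - -1536\right)} = \sqrt{375291 + \left(11 - -1536\right)} = \sqrt{375291 + \left(11 + 1536\right)} = \sqrt{375291 + 1547} = \sqrt{376838}$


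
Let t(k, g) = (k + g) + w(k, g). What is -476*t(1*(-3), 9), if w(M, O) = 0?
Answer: -2856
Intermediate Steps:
t(k, g) = g + k (t(k, g) = (k + g) + 0 = (g + k) + 0 = g + k)
-476*t(1*(-3), 9) = -476*(9 + 1*(-3)) = -476*(9 - 3) = -476*6 = -2856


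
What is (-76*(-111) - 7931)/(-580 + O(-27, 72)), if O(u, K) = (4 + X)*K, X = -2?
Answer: -505/436 ≈ -1.1583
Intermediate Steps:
O(u, K) = 2*K (O(u, K) = (4 - 2)*K = 2*K)
(-76*(-111) - 7931)/(-580 + O(-27, 72)) = (-76*(-111) - 7931)/(-580 + 2*72) = (8436 - 7931)/(-580 + 144) = 505/(-436) = 505*(-1/436) = -505/436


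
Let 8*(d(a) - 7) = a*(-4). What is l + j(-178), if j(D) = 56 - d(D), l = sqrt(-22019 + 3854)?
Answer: -40 + I*sqrt(18165) ≈ -40.0 + 134.78*I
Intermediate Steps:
d(a) = 7 - a/2 (d(a) = 7 + (a*(-4))/8 = 7 + (-4*a)/8 = 7 - a/2)
l = I*sqrt(18165) (l = sqrt(-18165) = I*sqrt(18165) ≈ 134.78*I)
j(D) = 49 + D/2 (j(D) = 56 - (7 - D/2) = 56 + (-7 + D/2) = 49 + D/2)
l + j(-178) = I*sqrt(18165) + (49 + (1/2)*(-178)) = I*sqrt(18165) + (49 - 89) = I*sqrt(18165) - 40 = -40 + I*sqrt(18165)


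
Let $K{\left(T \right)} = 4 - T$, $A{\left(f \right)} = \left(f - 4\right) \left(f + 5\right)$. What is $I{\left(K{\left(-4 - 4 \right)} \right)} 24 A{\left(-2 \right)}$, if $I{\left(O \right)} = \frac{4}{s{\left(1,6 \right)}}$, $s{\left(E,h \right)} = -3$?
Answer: $576$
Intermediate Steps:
$A{\left(f \right)} = \left(-4 + f\right) \left(5 + f\right)$
$I{\left(O \right)} = - \frac{4}{3}$ ($I{\left(O \right)} = \frac{4}{-3} = 4 \left(- \frac{1}{3}\right) = - \frac{4}{3}$)
$I{\left(K{\left(-4 - 4 \right)} \right)} 24 A{\left(-2 \right)} = \left(- \frac{4}{3}\right) 24 \left(-20 - 2 + \left(-2\right)^{2}\right) = - 32 \left(-20 - 2 + 4\right) = \left(-32\right) \left(-18\right) = 576$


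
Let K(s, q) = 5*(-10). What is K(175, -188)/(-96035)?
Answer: 10/19207 ≈ 0.00052064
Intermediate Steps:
K(s, q) = -50
K(175, -188)/(-96035) = -50/(-96035) = -50*(-1/96035) = 10/19207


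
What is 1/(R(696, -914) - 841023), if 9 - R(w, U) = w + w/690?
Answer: -115/96796766 ≈ -1.1881e-6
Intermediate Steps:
R(w, U) = 9 - 691*w/690 (R(w, U) = 9 - (w + w/690) = 9 - 691*w/690)
1/(R(696, -914) - 841023) = 1/((9 - 691/690*696) - 841023) = 1/((9 - 80156/115) - 841023) = 1/(-79121/115 - 841023) = 1/(-96796766/115) = -115/96796766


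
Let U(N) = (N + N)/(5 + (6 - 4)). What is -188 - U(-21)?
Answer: -182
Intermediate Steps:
U(N) = 2*N/7 (U(N) = (2*N)/(5 + 2) = (2*N)/7 = (2*N)*(⅐) = 2*N/7)
-188 - U(-21) = -188 - 2*(-21)/7 = -188 - 1*(-6) = -188 + 6 = -182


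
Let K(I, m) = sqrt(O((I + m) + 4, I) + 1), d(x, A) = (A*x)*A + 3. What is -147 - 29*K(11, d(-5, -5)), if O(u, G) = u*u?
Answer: -147 - 145*sqrt(458) ≈ -3250.1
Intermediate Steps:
d(x, A) = 3 + x*A**2 (d(x, A) = x*A**2 + 3 = 3 + x*A**2)
O(u, G) = u**2
K(I, m) = sqrt(1 + (4 + I + m)**2) (K(I, m) = sqrt(((I + m) + 4)**2 + 1) = sqrt((4 + I + m)**2 + 1) = sqrt(1 + (4 + I + m)**2))
-147 - 29*K(11, d(-5, -5)) = -147 - 29*sqrt(1 + (4 + 11 + (3 - 5*(-5)**2))**2) = -147 - 29*sqrt(1 + (4 + 11 + (3 - 5*25))**2) = -147 - 29*sqrt(1 + (4 + 11 + (3 - 125))**2) = -147 - 29*sqrt(1 + (4 + 11 - 122)**2) = -147 - 29*sqrt(1 + (-107)**2) = -147 - 29*sqrt(1 + 11449) = -147 - 145*sqrt(458)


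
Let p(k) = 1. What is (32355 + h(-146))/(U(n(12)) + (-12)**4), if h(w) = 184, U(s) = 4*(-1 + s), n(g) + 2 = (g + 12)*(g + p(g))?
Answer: 32539/21972 ≈ 1.4809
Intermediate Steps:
n(g) = -2 + (1 + g)*(12 + g) (n(g) = -2 + (g + 12)*(g + 1) = -2 + (12 + g)*(1 + g) = -2 + (1 + g)*(12 + g))
U(s) = -4 + 4*s
(32355 + h(-146))/(U(n(12)) + (-12)**4) = (32355 + 184)/((-4 + 4*(10 + 12**2 + 13*12)) + (-12)**4) = 32539/((-4 + 4*(10 + 144 + 156)) + 20736) = 32539/((-4 + 4*310) + 20736) = 32539/((-4 + 1240) + 20736) = 32539/(1236 + 20736) = 32539/21972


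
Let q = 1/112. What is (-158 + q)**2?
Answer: 313113025/12544 ≈ 24961.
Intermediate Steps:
q = 1/112 ≈ 0.0089286
(-158 + q)**2 = (-158 + 1/112)**2 = (-17695/112)**2 = 313113025/12544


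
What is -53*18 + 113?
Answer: -841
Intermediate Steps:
-53*18 + 113 = -954 + 113 = -841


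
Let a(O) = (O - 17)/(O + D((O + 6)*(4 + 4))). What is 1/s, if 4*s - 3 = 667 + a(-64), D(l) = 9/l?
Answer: 59410/9969967 ≈ 0.0059589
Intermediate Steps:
a(O) = (-17 + O)/(O + 9/(48 + 8*O)) (a(O) = (O - 17)/(O + 9/(((O + 6)*(4 + 4)))) = (-17 + O)/(O + 9/(((6 + O)*8))) = (-17 + O)/(O + 9/(48 + 8*O)))
s = 9969967/59410 (s = ¾ + (667 + 8*(-17 - 64)*(6 - 64)/(9 + 8*(-64)*(6 - 64)))/4 = ¾ + (667 + 8*(-81)*(-58)/(9 + 8*(-64)*(-58)))/4 = ¾ + (667 + 8*(-81)*(-58)/(9 + 29696))/4 = ¾ + (667 + 8*(-81)*(-58)/29705)/4 = ¾ + (667 + 8*(1/29705)*(-81)*(-58))/4 = ¾ + (667 + 37584/29705)/4 = ¾ + (¼)*(19850819/29705) = ¾ + 19850819/118820 = 9969967/59410 ≈ 167.82)
1/s = 1/(9969967/59410) = 59410/9969967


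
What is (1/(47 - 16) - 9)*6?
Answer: -1668/31 ≈ -53.806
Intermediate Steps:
(1/(47 - 16) - 9)*6 = (1/31 - 9)*6 = -278/31*6 = -1668/31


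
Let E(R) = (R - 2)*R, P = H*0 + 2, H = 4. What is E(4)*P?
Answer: 16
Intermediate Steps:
P = 2 (P = 4*0 + 2 = 0 + 2 = 2)
E(R) = R*(-2 + R) (E(R) = (-2 + R)*R = R*(-2 + R))
E(4)*P = (4*(-2 + 4))*2 = (4*2)*2 = 8*2 = 16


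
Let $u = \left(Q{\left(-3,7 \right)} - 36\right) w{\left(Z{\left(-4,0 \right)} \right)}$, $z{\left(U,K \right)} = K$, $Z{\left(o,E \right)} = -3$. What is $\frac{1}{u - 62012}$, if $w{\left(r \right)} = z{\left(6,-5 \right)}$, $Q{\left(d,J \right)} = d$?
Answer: $- \frac{1}{61817} \approx -1.6177 \cdot 10^{-5}$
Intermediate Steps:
$w{\left(r \right)} = -5$
$u = 195$ ($u = \left(-3 - 36\right) \left(-5\right) = \left(-39\right) \left(-5\right) = 195$)
$\frac{1}{u - 62012} = \frac{1}{195 - 62012} = \frac{1}{-61817} = - \frac{1}{61817}$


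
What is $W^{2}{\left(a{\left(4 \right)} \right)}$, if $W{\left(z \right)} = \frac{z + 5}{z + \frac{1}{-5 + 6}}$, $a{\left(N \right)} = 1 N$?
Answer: $\frac{81}{25} \approx 3.24$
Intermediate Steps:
$a{\left(N \right)} = N$
$W{\left(z \right)} = \frac{5 + z}{1 + z}$ ($W{\left(z \right)} = \frac{5 + z}{z + 1^{-1}} = \frac{5 + z}{z + 1} = \frac{5 + z}{1 + z}$)
$W^{2}{\left(a{\left(4 \right)} \right)} = \left(\frac{5 + 4}{1 + 4}\right)^{2} = \left(\frac{1}{5} \cdot 9\right)^{2} = \left(\frac{9}{5}\right)^{2} = \frac{81}{25}$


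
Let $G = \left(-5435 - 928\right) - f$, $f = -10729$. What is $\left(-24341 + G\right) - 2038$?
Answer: $-22013$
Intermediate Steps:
$G = 4366$ ($G = \left(-5435 - 928\right) - -10729 = -6363 + 10729 = 4366$)
$\left(-24341 + G\right) - 2038 = \left(-24341 + 4366\right) - 2038 = -19975 - 2038 = -22013$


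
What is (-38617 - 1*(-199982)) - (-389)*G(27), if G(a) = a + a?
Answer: 182371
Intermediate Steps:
G(a) = 2*a
(-38617 - 1*(-199982)) - (-389)*G(27) = (-38617 - 1*(-199982)) - (-389)*2*27 = (-38617 + 199982) - (-389)*54 = 161365 - 1*(-21006) = 161365 + 21006 = 182371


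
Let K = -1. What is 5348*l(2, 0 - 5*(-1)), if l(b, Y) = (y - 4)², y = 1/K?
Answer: 133700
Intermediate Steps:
y = -1 (y = 1/(-1) = -1)
l(b, Y) = 25 (l(b, Y) = (-1 - 4)² = (-5)² = 25)
5348*l(2, 0 - 5*(-1)) = 5348*25 = 133700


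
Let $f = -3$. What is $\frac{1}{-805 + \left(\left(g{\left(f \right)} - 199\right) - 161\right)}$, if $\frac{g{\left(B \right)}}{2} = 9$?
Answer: $- \frac{1}{1147} \approx -0.00087184$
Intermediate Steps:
$g{\left(B \right)} = 18$ ($g{\left(B \right)} = 2 \cdot 9 = 18$)
$\frac{1}{-805 + \left(\left(g{\left(f \right)} - 199\right) - 161\right)} = \frac{1}{-805 + \left(\left(18 - 199\right) - 161\right)} = \frac{1}{-805 - 342} = \frac{1}{-1147} = - \frac{1}{1147}$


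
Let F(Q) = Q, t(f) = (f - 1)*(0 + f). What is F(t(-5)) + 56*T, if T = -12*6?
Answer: -4002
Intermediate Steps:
t(f) = f*(-1 + f) (t(f) = (-1 + f)*f = f*(-1 + f))
T = -72
F(t(-5)) + 56*T = -5*(-1 - 5) + 56*(-72) = -5*(-6) - 4032 = 30 - 4032 = -4002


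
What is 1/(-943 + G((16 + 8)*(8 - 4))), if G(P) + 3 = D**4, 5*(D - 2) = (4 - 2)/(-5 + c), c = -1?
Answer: -50625/47183969 ≈ -0.0010729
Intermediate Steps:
D = 29/15 (D = 2 + ((4 - 2)/(-5 - 1))/5 = 2 + (2/(-6))/5 = 2 + (2*(-1/6))/5 = 2 + (1/5)*(-1/3) = 2 - 1/15 = 29/15 ≈ 1.9333)
G(P) = 555406/50625 (G(P) = -3 + (29/15)**4 = -3 + 707281/50625 = 555406/50625)
1/(-943 + G((16 + 8)*(8 - 4))) = 1/(-943 + 555406/50625) = 1/(-47183969/50625) = -50625/47183969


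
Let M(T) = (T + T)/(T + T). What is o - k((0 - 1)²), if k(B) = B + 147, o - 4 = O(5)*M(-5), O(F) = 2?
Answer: -142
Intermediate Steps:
M(T) = 1 (M(T) = (2*T)/((2*T)) = (2*T)*(1/(2*T)) = 1)
o = 6 (o = 4 + 2*1 = 4 + 2 = 6)
k(B) = 147 + B
o - k((0 - 1)²) = 6 - (147 + (0 - 1)²) = 6 - (147 + (-1)²) = 6 - (147 + 1) = 6 - 1*148 = 6 - 148 = -142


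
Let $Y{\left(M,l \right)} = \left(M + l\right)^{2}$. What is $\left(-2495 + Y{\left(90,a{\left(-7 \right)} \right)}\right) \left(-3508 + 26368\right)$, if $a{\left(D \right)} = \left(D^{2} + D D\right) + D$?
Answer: $691880760$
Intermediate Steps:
$a{\left(D \right)} = D + 2 D^{2}$ ($a{\left(D \right)} = \left(D^{2} + D^{2}\right) + D = 2 D^{2} + D = D + 2 D^{2}$)
$\left(-2495 + Y{\left(90,a{\left(-7 \right)} \right)}\right) \left(-3508 + 26368\right) = \left(-2495 + \left(90 - 7 \left(1 + 2 \left(-7\right)\right)\right)^{2}\right) \left(-3508 + 26368\right) = \left(-2495 + \left(90 - 7 \left(1 - 14\right)\right)^{2}\right) 22860 = \left(-2495 + \left(90 - -91\right)^{2}\right) 22860 = \left(-2495 + \left(90 + 91\right)^{2}\right) 22860 = \left(-2495 + 181^{2}\right) 22860 = \left(-2495 + 32761\right) 22860 = 30266 \cdot 22860 = 691880760$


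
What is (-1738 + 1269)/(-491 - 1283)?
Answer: 469/1774 ≈ 0.26437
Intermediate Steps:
(-1738 + 1269)/(-491 - 1283) = -469/(-1774) = -469*(-1/1774) = 469/1774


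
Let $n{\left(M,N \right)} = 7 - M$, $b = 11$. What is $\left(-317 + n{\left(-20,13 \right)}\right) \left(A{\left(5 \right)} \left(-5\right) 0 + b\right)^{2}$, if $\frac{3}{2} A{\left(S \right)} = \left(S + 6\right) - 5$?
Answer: $-35090$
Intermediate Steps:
$A{\left(S \right)} = \frac{2}{3} + \frac{2 S}{3}$ ($A{\left(S \right)} = \frac{2 \left(\left(S + 6\right) - 5\right)}{3} = \frac{2 \left(\left(6 + S\right) - 5\right)}{3} = \frac{2 \left(1 + S\right)}{3} = \frac{2}{3} + \frac{2 S}{3}$)
$\left(-317 + n{\left(-20,13 \right)}\right) \left(A{\left(5 \right)} \left(-5\right) 0 + b\right)^{2} = \left(-317 + \left(7 - -20\right)\right) \left(\left(\frac{2}{3} + \frac{2}{3} \cdot 5\right) \left(-5\right) 0 + 11\right)^{2} = \left(-317 + \left(7 + 20\right)\right) \left(\left(\frac{2}{3} + \frac{10}{3}\right) \left(-5\right) 0 + 11\right)^{2} = \left(-317 + 27\right) \left(4 \left(-5\right) 0 + 11\right)^{2} = - 290 \left(\left(-20\right) 0 + 11\right)^{2} = - 290 \left(0 + 11\right)^{2} = - 290 \cdot 11^{2} = \left(-290\right) 121 = -35090$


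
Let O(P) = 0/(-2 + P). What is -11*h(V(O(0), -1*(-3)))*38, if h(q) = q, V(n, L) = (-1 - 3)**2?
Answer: -6688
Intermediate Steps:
O(P) = 0
V(n, L) = 16 (V(n, L) = (-4)**2 = 16)
-11*h(V(O(0), -1*(-3)))*38 = -11*16*38 = -176*38 = -6688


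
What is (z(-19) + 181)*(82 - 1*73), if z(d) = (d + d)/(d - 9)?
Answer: 22977/14 ≈ 1641.2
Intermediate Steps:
z(d) = 2*d/(-9 + d) (z(d) = (2*d)/(-9 + d) = 2*d/(-9 + d))
(z(-19) + 181)*(82 - 1*73) = (2*(-19)/(-9 - 19) + 181)*(82 - 1*73) = (2*(-19)/(-28) + 181)*(82 - 73) = (2*(-19)*(-1/28) + 181)*9 = (19/14 + 181)*9 = (2553/14)*9 = 22977/14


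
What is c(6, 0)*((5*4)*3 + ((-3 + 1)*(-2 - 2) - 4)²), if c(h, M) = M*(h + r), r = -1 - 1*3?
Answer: 0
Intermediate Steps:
r = -4 (r = -1 - 3 = -4)
c(h, M) = M*(-4 + h) (c(h, M) = M*(h - 4) = M*(-4 + h))
c(6, 0)*((5*4)*3 + ((-3 + 1)*(-2 - 2) - 4)²) = (0*(-4 + 6))*((5*4)*3 + ((-3 + 1)*(-2 - 2) - 4)²) = (0*2)*(20*3 + (-2*(-4) - 4)²) = 0*(60 + (8 - 4)²) = 0*(60 + 4²) = 0*(60 + 16) = 0*76 = 0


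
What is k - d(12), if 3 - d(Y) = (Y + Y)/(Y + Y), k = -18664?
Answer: -18666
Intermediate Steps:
d(Y) = 2 (d(Y) = 3 - (Y + Y)/(Y + Y) = 3 - 2*Y/(2*Y) = 3 - 2*Y*1/(2*Y) = 3 - 1*1 = 3 - 1 = 2)
k - d(12) = -18664 - 1*2 = -18664 - 2 = -18666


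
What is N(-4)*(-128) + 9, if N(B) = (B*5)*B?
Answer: -10231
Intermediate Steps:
N(B) = 5*B**2 (N(B) = (5*B)*B = 5*B**2)
N(-4)*(-128) + 9 = (5*(-4)**2)*(-128) + 9 = (5*16)*(-128) + 9 = 80*(-128) + 9 = -10240 + 9 = -10231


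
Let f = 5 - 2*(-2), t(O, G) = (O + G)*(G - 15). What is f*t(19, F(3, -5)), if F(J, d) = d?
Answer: -2520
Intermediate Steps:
t(O, G) = (-15 + G)*(G + O) (t(O, G) = (G + O)*(-15 + G) = (-15 + G)*(G + O))
f = 9 (f = 5 + 4 = 9)
f*t(19, F(3, -5)) = 9*((-5)**2 - 15*(-5) - 15*19 - 5*19) = 9*(25 + 75 - 285 - 95) = 9*(-280) = -2520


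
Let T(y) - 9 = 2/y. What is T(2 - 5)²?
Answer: 625/9 ≈ 69.444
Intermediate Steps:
T(y) = 9 + 2/y
T(2 - 5)² = (9 + 2/(2 - 5))² = (9 + 2/(-3))² = (9 + 2*(-⅓))² = (9 - ⅔)² = (25/3)² = 625/9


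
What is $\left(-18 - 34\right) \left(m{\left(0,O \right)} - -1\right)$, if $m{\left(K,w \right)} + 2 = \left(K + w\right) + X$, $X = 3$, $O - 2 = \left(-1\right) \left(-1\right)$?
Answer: $-260$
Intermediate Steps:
$O = 3$ ($O = 2 - -1 = 2 + 1 = 3$)
$m{\left(K,w \right)} = 1 + K + w$ ($m{\left(K,w \right)} = -2 + \left(\left(K + w\right) + 3\right) = -2 + \left(3 + K + w\right) = 1 + K + w$)
$\left(-18 - 34\right) \left(m{\left(0,O \right)} - -1\right) = \left(-18 - 34\right) \left(\left(1 + 0 + 3\right) - -1\right) = - 52 \left(4 + 1\right) = \left(-52\right) 5 = -260$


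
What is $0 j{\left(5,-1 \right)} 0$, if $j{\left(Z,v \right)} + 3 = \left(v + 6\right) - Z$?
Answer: $0$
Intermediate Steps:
$j{\left(Z,v \right)} = 3 + v - Z$ ($j{\left(Z,v \right)} = -3 - \left(-6 + Z - v\right) = -3 + \left(6 + v - Z\right) = 3 + v - Z$)
$0 j{\left(5,-1 \right)} 0 = 0 \left(3 - 1 - 5\right) 0 = 0 \left(-3\right) 0 = 0 \cdot 0 = 0$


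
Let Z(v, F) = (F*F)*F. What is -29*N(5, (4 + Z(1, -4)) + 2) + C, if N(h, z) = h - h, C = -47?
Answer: -47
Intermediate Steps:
Z(v, F) = F**3 (Z(v, F) = F**2*F = F**3)
N(h, z) = 0
-29*N(5, (4 + Z(1, -4)) + 2) + C = -29*0 - 47 = 0 - 47 = -47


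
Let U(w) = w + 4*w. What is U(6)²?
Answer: 900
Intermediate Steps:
U(w) = 5*w
U(6)² = (5*6)² = 30² = 900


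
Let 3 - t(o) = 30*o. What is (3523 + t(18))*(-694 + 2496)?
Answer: 5380772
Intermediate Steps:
t(o) = 3 - 30*o
(3523 + t(18))*(-694 + 2496) = (3523 + (3 - 30*18))*(-694 + 2496) = (3523 + (3 - 540))*1802 = (3523 - 537)*1802 = 2986*1802 = 5380772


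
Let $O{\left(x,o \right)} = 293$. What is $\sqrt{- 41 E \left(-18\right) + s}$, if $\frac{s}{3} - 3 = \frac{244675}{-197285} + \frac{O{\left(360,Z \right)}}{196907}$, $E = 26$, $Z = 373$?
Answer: $\frac{\sqrt{1158563175147813284071629}}{7769359499} \approx 138.54$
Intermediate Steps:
$s = \frac{41051986059}{7769359499}$ ($s = 9 + 3 \left(\frac{244675}{-197285} + \frac{293}{196907}\right) = 9 + 3 \left(244675 \left(- \frac{1}{197285}\right) + 293 \cdot \frac{1}{196907}\right) = 9 + 3 \left(- \frac{48935}{39457} + \frac{293}{196907}\right) = 9 + 3 \left(- \frac{9624083144}{7769359499}\right) = 9 - \frac{28872249432}{7769359499} = \frac{41051986059}{7769359499} \approx 5.2838$)
$\sqrt{- 41 E \left(-18\right) + s} = \sqrt{\left(-41\right) 26 \left(-18\right) + \frac{41051986059}{7769359499}} = \sqrt{\left(-1066\right) \left(-18\right) + \frac{41051986059}{7769359499}} = \sqrt{19188 + \frac{41051986059}{7769359499}} = \sqrt{\frac{149119522052871}{7769359499}} = \frac{\sqrt{1158563175147813284071629}}{7769359499}$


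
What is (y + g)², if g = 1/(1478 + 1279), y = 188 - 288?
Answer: 76009938601/7601049 ≈ 9999.9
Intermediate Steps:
y = -100
g = 1/2757 ≈ 0.00036271
(y + g)² = (-100 + 1/2757)² = (-275699/2757)² = 76009938601/7601049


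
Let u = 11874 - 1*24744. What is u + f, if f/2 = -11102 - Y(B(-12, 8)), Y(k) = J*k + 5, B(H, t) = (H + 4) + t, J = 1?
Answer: -35084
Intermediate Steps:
B(H, t) = 4 + H + t (B(H, t) = (4 + H) + t = 4 + H + t)
Y(k) = 5 + k (Y(k) = 1*k + 5 = k + 5 = 5 + k)
u = -12870 (u = 11874 - 24744 = -12870)
f = -22214 (f = 2*(-11102 - (5 + (4 - 12 + 8))) = 2*(-11102 - (5 + 0)) = 2*(-11102 - 1*5) = 2*(-11102 - 5) = 2*(-11107) = -22214)
u + f = -12870 - 22214 = -35084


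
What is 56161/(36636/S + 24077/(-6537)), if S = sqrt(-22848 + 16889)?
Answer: -52673123829535251/57358690381373935 + 87922464392684124*I*sqrt(5959)/57358690381373935 ≈ -0.91831 + 118.33*I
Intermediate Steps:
S = I*sqrt(5959) (S = sqrt(-5959) = I*sqrt(5959) ≈ 77.195*I)
56161/(36636/S + 24077/(-6537)) = 56161/(36636/((I*sqrt(5959))) + 24077/(-6537)) = 56161/(36636*(-I*sqrt(5959)/5959) + 24077*(-1/6537)) = 56161/(-36636*I*sqrt(5959)/5959 - 24077/6537) = 56161/(-24077/6537 - 36636*I*sqrt(5959)/5959)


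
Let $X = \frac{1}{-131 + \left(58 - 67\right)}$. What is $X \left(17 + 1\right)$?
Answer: $- \frac{9}{70} \approx -0.12857$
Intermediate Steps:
$X = - \frac{1}{140}$ ($X = \frac{1}{-131 + \left(58 - 67\right)} = \frac{1}{-131 - 9} = \frac{1}{-140} = - \frac{1}{140} \approx -0.0071429$)
$X \left(17 + 1\right) = - \frac{17 + 1}{140} = \left(- \frac{1}{140}\right) 18 = - \frac{9}{70}$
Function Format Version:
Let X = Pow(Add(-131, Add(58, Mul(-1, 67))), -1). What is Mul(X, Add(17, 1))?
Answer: Rational(-9, 70) ≈ -0.12857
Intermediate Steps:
X = Rational(-1, 140) (X = Pow(Add(-131, Add(58, -67)), -1) = Pow(Add(-131, -9), -1) = Pow(-140, -1) = Rational(-1, 140) ≈ -0.0071429)
Mul(X, Add(17, 1)) = Mul(Rational(-1, 140), Add(17, 1)) = Mul(Rational(-1, 140), 18) = Rational(-9, 70)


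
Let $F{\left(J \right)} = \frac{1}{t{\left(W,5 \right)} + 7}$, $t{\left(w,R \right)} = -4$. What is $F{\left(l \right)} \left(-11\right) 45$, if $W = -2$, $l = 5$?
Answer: $-165$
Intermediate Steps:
$F{\left(J \right)} = \frac{1}{3}$ ($F{\left(J \right)} = \frac{1}{-4 + 7} = \frac{1}{3}$)
$F{\left(l \right)} \left(-11\right) 45 = \frac{1}{3} \left(-11\right) 45 = \left(- \frac{11}{3}\right) 45 = -165$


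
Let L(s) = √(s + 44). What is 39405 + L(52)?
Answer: 39405 + 4*√6 ≈ 39415.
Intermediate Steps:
L(s) = √(44 + s)
39405 + L(52) = 39405 + √(44 + 52) = 39405 + √96 = 39405 + 4*√6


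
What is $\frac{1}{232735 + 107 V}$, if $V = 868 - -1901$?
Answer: $\frac{1}{529018} \approx 1.8903 \cdot 10^{-6}$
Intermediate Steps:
$V = 2769$ ($V = 868 + 1901 = 2769$)
$\frac{1}{232735 + 107 V} = \frac{1}{232735 + 107 \cdot 2769} = \frac{1}{232735 + 296283} = \frac{1}{529018}$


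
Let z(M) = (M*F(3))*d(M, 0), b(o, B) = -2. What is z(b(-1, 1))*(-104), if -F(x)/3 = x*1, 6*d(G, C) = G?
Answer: 624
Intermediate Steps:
d(G, C) = G/6
F(x) = -3*x
z(M) = -3*M²/2 (z(M) = (M*(-3*3))*(M/6) = (M*(-9))*(M/6) = (-9*M)*(M/6) = -3*M²/2)
z(b(-1, 1))*(-104) = -3/2*(-2)²*(-104) = -3/2*4*(-104) = -6*(-104) = 624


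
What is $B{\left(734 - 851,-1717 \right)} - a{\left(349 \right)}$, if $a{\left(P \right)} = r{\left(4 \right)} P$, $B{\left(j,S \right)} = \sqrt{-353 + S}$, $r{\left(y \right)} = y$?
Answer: $-1396 + 3 i \sqrt{230} \approx -1396.0 + 45.497 i$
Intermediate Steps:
$a{\left(P \right)} = 4 P$
$B{\left(734 - 851,-1717 \right)} - a{\left(349 \right)} = \sqrt{-353 - 1717} - 4 \cdot 349 = \sqrt{-2070} - 1396 = 3 i \sqrt{230} - 1396 = -1396 + 3 i \sqrt{230}$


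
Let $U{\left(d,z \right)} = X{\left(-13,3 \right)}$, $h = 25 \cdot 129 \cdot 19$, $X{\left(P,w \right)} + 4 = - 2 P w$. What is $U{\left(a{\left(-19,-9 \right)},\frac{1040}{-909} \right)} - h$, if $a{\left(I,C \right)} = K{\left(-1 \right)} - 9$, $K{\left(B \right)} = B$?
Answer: $-61201$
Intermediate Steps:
$a{\left(I,C \right)} = -10$ ($a{\left(I,C \right)} = -1 - 9 = -10$)
$X{\left(P,w \right)} = -4 - 2 P w$ ($X{\left(P,w \right)} = -4 + - 2 P w = -4 - 2 P w$)
$h = 61275$ ($h = 3225 \cdot 19 = 61275$)
$U{\left(d,z \right)} = 74$ ($U{\left(d,z \right)} = -4 - \left(-26\right) 3 = -4 + 78 = 74$)
$U{\left(a{\left(-19,-9 \right)},\frac{1040}{-909} \right)} - h = 74 - 61275 = -61201$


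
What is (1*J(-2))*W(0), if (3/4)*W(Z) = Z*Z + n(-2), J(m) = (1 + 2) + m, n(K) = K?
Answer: -8/3 ≈ -2.6667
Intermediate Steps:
J(m) = 3 + m
W(Z) = -8/3 + 4*Z²/3 (W(Z) = 4*(Z*Z - 2)/3 = 4*(Z² - 2)/3 = 4*(-2 + Z²)/3 = -8/3 + 4*Z²/3)
(1*J(-2))*W(0) = (1*(3 - 2))*(-8/3 + (4/3)*0²) = (1*1)*(-8/3 + (4/3)*0) = 1*(-8/3 + 0) = 1*(-8/3) = -8/3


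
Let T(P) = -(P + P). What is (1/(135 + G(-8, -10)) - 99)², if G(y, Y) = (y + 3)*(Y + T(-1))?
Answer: 300120976/30625 ≈ 9799.9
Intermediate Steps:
T(P) = -2*P
G(y, Y) = (2 + Y)*(3 + y) (G(y, Y) = (y + 3)*(Y - 2*(-1)) = (3 + y)*(Y + 2) = (3 + y)*(2 + Y) = (2 + Y)*(3 + y))
(1/(135 + G(-8, -10)) - 99)² = (1/(135 + (6 + 2*(-8) + 3*(-10) - 10*(-8))) - 99)² = (1/(135 + (6 - 16 - 30 + 80)) - 99)² = (1/(135 + 40) - 99)² = (1/175 - 99)² = (-17324/175)² = 300120976/30625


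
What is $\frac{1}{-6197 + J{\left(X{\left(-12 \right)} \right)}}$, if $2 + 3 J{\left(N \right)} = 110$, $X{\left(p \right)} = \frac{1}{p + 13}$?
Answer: $- \frac{1}{6161} \approx -0.00016231$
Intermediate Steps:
$X{\left(p \right)} = \frac{1}{13 + p}$
$J{\left(N \right)} = 36$ ($J{\left(N \right)} = - \frac{2}{3} + \frac{1}{3} \cdot 110 = - \frac{2}{3} + \frac{110}{3} = 36$)
$\frac{1}{-6197 + J{\left(X{\left(-12 \right)} \right)}} = \frac{1}{-6197 + 36} = \frac{1}{-6161} = - \frac{1}{6161}$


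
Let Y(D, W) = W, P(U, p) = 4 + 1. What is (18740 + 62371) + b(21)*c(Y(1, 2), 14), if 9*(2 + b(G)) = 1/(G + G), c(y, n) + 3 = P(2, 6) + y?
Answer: 15328469/189 ≈ 81103.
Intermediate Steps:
P(U, p) = 5
c(y, n) = 2 + y (c(y, n) = -3 + (5 + y) = 2 + y)
b(G) = -2 + 1/(18*G) (b(G) = -2 + 1/(9*(G + G)) = -2 + 1/(9*((2*G))) = -2 + (1/(2*G))/9 = -2 + 1/(18*G))
(18740 + 62371) + b(21)*c(Y(1, 2), 14) = (18740 + 62371) + (-2 + (1/18)/21)*(2 + 2) = 81111 + (-2 + (1/18)*(1/21))*4 = 81111 + (-2 + 1/378)*4 = 81111 - 755/378*4 = 81111 - 1510/189 = 15328469/189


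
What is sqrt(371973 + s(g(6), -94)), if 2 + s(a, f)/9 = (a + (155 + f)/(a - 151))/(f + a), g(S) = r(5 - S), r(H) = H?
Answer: sqrt(53710321170)/380 ≈ 609.88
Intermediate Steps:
g(S) = 5 - S
s(a, f) = -18 + 9*(a + (155 + f)/(-151 + a))/(a + f) (s(a, f) = -18 + 9*((a + (155 + f)/(a - 151))/(f + a)) = -18 + 9*((a + (155 + f)/(-151 + a))/(a + f)) = -18 + 9*(a + (155 + f)/(-151 + a))/(a + f))
sqrt(371973 + s(g(6), -94)) = sqrt(371973 + 9*(155 - (5 - 1*6)**2 + 151*(5 - 1*6) + 303*(-94) - 2*(5 - 1*6)*(-94))/((5 - 1*6)**2 - 151*(5 - 1*6) - 151*(-94) + (5 - 1*6)*(-94))) = sqrt(371973 + 9*(155 - (5 - 6)**2 + 151*(5 - 6) - 28482 - 2*(5 - 6)*(-94))/((5 - 6)**2 - 151*(5 - 6) + 14194 + (5 - 6)*(-94))) = sqrt(371973 + 9*(155 - 1*(-1)**2 + 151*(-1) - 28482 - 2*(-1)*(-94))/((-1)**2 - 151*(-1) + 14194 - 1*(-94))) = sqrt(371973 + 9*(155 - 1*1 - 151 - 28482 - 188)/(1 + 151 + 14194 + 94)) = sqrt(371973 + 9*(155 - 1 - 151 - 28482 - 188)/14440) = sqrt(371973 + 9*(1/14440)*(-28667)) = sqrt(371973 - 258003/14440) = sqrt(5371032117/14440) = sqrt(53710321170)/380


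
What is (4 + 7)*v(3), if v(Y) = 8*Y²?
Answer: 792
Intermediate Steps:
(4 + 7)*v(3) = (4 + 7)*(8*3²) = 11*(8*9) = 11*72 = 792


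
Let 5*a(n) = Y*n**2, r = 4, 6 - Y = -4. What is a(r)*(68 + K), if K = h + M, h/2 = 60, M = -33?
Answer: 4960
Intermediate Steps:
Y = 10 (Y = 6 - 1*(-4) = 6 + 4 = 10)
h = 120 (h = 2*60 = 120)
K = 87 (K = 120 - 33 = 87)
a(n) = 2*n**2 (a(n) = (10*n**2)/5 = 2*n**2)
a(r)*(68 + K) = (2*4**2)*(68 + 87) = (2*16)*155 = 32*155 = 4960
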